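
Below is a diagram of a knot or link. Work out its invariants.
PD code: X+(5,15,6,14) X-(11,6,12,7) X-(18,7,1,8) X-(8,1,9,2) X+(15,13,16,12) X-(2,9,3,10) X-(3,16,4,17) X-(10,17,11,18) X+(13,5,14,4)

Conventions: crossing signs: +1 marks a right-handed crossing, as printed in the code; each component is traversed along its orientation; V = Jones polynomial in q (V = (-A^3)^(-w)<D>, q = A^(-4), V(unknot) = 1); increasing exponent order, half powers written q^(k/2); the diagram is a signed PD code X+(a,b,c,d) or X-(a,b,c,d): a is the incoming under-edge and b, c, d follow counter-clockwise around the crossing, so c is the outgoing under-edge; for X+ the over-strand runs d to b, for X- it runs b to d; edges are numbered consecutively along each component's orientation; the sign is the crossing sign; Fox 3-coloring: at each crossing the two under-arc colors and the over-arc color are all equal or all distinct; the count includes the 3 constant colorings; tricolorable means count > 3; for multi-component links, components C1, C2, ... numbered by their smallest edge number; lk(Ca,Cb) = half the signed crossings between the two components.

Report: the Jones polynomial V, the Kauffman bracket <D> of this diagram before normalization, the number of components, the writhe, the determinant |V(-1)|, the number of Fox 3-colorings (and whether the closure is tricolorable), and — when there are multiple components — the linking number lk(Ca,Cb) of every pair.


V(q) = -q^-6 + 2q^-5 - 3q^-4 + 4q^-3 - 4q^-2 + 4q^-1 - 2 + 2q - q^2
bracket: A^-17 - 2A^-13 + 2A^-9 - 4A^-5 + 4A^-1 - 4A^3 + 3A^7 - 2A^11 + A^15, w = -3
1 component, writhe -3, over 9 crossings
det 23, colorings 3 of 3^9 — not tricolorable
observation: the span of V is 8, forcing >= 8 crossings in any diagram


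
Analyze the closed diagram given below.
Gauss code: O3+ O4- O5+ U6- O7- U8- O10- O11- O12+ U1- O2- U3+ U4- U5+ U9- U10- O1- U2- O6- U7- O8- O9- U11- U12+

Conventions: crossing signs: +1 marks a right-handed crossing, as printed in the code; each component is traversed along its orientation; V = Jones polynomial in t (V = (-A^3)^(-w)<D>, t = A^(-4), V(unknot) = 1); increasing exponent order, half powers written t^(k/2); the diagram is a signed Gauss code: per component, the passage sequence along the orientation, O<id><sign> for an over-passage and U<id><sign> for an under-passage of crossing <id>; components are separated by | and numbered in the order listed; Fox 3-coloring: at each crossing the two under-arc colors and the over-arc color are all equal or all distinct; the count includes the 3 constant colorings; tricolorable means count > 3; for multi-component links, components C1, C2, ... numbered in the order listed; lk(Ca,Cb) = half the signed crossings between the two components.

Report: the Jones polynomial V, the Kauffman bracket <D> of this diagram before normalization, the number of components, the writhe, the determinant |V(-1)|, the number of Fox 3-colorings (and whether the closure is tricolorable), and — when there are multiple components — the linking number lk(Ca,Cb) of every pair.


Jones polynomial: V(t) = t^-8 - 2t^-7 + t^-6 - 2t^-5 + 2t^-4 + t^-2
<D> = A^-10 + 2A^-2 - 2A^2 + A^6 - 2A^10 + A^14; writhe -6
components 1, writhe -6 (12 crossings)
3-colorings: 27 of 3^12, det 9 — tricolorable
note: V spans 6 powers of t: at least 6 crossings in any diagram


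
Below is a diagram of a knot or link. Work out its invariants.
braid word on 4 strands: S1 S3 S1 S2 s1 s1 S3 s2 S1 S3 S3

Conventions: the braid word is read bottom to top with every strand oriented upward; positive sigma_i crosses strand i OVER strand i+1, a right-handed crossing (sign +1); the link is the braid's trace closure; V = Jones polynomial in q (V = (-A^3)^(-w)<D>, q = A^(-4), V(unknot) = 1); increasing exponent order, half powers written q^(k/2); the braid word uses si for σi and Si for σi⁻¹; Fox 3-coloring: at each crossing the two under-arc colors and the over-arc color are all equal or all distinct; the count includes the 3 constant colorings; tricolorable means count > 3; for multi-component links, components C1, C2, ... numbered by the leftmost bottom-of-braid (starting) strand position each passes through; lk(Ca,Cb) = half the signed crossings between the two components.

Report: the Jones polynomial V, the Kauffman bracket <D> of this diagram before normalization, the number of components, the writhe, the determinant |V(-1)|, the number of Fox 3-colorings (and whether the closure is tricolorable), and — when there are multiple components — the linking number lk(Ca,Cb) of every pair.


Jones polynomial: V(q) = q^-8 - 2q^-7 + 3q^-6 - 4q^-5 + 3q^-4 - 3q^-3 + 3q^-2 - q^-1 + 1
<D> = -A^-15 + A^-11 - 3A^-7 + 3A^-3 - 3A + 4A^5 - 3A^9 + 2A^13 - A^17; writhe -5
components 1, writhe -5 (11 crossings)
3-colorings: 9 of 3^11, det 21 — tricolorable
note: the span of V is 8, forcing >= 8 crossings in any diagram


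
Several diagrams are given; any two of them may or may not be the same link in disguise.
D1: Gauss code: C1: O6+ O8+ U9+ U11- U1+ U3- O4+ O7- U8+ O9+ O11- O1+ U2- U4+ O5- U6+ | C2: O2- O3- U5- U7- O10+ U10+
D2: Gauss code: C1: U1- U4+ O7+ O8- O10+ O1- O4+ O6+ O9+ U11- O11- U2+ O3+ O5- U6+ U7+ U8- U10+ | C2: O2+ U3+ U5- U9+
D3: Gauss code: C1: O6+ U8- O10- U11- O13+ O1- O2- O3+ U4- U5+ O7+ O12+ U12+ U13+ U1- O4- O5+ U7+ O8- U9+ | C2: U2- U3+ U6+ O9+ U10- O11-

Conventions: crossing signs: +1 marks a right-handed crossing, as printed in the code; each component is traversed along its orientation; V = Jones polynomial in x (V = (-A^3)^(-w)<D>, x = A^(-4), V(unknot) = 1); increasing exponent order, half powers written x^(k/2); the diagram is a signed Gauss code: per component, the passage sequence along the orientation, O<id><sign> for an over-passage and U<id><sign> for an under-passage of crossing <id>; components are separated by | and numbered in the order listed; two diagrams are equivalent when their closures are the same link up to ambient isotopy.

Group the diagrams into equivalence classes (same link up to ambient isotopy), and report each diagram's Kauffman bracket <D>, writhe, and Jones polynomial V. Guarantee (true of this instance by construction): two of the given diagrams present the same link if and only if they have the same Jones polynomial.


grouping into links: {D1} | {D2} | {D3}
V(D1) = -x^(-7/2) - x^(-3/2) - x^(1/2) + x^(3/2)  (w +1, c 11, <D> = -A^-3 + A + A^9 + A^17)
V(D2) = -x^(1/2) - x^(5/2)  (w +3, c 11, <D> = A^-1 + A^7)
V(D3) = x^(-7/2) - 2x^(-5/2) + x^(-3/2) - 2x^(-1/2) + x^(1/2) - x^(3/2)  (w +1, c 13, <D> = A^-3 - A + 2A^5 - A^9 + 2A^13 - A^17)
key observation: 3 values of V(x) split the 3 diagrams


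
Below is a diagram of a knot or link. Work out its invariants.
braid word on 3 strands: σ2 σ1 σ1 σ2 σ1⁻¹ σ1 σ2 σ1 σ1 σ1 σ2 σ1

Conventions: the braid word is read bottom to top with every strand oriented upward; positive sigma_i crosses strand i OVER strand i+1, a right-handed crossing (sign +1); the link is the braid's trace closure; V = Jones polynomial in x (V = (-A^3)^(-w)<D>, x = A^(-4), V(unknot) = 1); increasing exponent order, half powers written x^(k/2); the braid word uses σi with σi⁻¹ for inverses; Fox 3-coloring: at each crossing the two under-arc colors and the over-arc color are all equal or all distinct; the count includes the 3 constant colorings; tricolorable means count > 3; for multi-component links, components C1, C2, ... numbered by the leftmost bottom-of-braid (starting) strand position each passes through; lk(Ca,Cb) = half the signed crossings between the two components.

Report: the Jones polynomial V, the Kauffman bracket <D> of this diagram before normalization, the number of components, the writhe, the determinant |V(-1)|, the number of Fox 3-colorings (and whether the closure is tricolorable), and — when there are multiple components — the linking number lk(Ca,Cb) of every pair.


V = x^4 + x^6 - x^8 + x^9 - x^10 + x^11 - x^12
<D> = -A^-18 + A^-14 - A^-10 + A^-6 - A^-2 + A^6 + A^14 (w = +10)
1 component over 12 crossings, w = +10
9 Fox colorings among 3^12, |V(-1)| = 3: tricolorable
why: |V(-1)| = 3: so tricolorable, since 3 divides 3


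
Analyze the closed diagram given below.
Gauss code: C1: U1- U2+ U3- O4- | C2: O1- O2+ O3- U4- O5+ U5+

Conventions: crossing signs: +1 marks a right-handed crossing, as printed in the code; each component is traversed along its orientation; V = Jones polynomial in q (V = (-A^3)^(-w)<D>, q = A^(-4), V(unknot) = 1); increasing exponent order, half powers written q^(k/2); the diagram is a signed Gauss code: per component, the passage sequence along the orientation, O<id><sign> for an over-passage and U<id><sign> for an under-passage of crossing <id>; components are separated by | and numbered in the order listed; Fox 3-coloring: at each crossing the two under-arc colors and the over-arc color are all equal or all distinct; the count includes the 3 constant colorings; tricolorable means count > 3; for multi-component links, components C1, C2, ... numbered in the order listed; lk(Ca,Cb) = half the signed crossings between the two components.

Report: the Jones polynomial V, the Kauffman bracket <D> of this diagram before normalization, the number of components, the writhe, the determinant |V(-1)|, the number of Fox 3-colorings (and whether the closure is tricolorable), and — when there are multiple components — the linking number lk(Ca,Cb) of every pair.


Jones polynomial: V(q) = -q^(-5/2) - q^(-1/2)
<D> = A^-1 + A^7; writhe -1
components 2, writhe -1 (5 crossings)
linking number lk(C1,C2) = -1
3-colorings: 3 of 3^5, det 2 — not tricolorable
note: |V(-1)| = 2: so not tricolorable, since 3 does not divide 2


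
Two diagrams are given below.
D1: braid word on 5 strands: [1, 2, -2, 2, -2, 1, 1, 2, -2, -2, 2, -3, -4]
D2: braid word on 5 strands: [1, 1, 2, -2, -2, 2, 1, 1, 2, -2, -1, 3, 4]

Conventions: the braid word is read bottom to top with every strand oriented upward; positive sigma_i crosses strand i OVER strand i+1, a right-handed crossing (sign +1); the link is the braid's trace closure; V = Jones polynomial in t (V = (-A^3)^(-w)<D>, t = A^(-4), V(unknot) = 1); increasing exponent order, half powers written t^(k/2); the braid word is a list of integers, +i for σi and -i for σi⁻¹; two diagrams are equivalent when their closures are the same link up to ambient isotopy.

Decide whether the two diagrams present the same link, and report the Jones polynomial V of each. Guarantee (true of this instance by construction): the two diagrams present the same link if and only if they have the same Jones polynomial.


equivalent: yes
D1 (bracket -A^-15 + A^-7 + A^-3 + A; 13 crossings at w = +1): V = -t^(1/2) - t^(3/2) - t^(5/2) + t^(9/2)
D2 (bracket -A^-3 + A^5 + A^9 + A^13; 13 crossings at w = +5): V = -t^(1/2) - t^(3/2) - t^(5/2) + t^(9/2)
key observation: all 2 diagrams share one V(t), hence one class


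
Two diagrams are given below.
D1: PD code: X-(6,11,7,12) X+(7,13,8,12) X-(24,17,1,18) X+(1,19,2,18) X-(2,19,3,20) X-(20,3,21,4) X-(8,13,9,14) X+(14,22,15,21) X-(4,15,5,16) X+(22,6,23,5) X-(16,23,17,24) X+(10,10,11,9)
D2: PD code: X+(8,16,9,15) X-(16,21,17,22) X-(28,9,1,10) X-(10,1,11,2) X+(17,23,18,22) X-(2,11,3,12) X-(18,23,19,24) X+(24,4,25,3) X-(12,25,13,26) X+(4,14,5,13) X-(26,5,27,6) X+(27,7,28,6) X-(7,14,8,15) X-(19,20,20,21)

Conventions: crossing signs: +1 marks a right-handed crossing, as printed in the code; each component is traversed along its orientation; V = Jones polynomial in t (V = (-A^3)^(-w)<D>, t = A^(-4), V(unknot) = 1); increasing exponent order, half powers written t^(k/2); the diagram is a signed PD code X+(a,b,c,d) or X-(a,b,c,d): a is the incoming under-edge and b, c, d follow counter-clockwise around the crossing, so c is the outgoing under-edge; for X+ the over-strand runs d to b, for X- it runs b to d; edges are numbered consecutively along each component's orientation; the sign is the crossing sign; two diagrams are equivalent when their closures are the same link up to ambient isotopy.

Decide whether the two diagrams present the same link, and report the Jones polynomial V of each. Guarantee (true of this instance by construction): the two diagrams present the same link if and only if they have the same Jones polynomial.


equivalent: yes
V(D1) = t^-5 - 2t^-4 + 2t^-3 - 2t^-2 + 2t^-1 - 1 + t  (w -2, c 12, <D> = A^-10 - A^-6 + 2A^-2 - 2A^2 + 2A^6 - 2A^10 + A^14)
V(D2) = t^-5 - 2t^-4 + 2t^-3 - 2t^-2 + 2t^-1 - 1 + t  [14 crossings, <D> = A^-16 - A^-12 + 2A^-8 - 2A^-4 + 2 - 2A^4 + A^8, w = -4]
key observation: all 2 diagrams share one V(t), hence one class


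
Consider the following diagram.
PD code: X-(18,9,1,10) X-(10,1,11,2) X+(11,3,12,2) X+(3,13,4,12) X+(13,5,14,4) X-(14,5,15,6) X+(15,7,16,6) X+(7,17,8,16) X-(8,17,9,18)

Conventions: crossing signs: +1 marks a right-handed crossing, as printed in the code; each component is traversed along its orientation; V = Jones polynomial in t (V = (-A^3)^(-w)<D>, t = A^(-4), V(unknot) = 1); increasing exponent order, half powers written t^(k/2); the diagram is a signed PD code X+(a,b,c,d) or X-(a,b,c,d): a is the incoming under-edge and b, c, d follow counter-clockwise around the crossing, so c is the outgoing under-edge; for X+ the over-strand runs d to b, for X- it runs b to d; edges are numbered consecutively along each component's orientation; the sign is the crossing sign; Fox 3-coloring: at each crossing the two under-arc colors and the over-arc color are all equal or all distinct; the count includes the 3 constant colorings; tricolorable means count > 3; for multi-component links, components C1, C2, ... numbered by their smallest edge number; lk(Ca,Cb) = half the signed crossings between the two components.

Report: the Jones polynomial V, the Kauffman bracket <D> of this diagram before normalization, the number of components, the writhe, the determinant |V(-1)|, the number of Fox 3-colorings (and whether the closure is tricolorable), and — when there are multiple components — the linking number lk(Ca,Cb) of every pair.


Jones polynomial: V(t) = 1
<D> = -A^3; writhe +1
components 1, writhe +1 (9 crossings)
3-colorings: 3 of 3^9, det 1 — not tricolorable
note: |V(-1)| = 1: so not tricolorable, since 3 does not divide 1


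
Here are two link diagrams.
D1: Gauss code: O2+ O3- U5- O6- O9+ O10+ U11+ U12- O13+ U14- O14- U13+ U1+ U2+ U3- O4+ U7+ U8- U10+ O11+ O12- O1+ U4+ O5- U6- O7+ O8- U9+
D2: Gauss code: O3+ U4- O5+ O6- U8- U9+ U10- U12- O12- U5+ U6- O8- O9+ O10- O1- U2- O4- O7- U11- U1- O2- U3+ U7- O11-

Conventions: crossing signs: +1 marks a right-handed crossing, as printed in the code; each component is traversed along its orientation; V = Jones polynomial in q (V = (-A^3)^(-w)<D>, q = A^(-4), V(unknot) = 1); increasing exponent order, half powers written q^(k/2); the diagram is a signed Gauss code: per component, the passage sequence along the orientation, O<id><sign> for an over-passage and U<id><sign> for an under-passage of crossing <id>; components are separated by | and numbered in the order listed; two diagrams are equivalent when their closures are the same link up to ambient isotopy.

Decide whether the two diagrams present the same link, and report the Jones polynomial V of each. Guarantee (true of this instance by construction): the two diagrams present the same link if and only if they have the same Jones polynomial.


equivalent: no
D1 (bracket -A^-10 + A^-6 + A^2; 14 crossings at w = +2): V = q + q^3 - q^4
D2 (bracket A^-14 - A^-10 + 2A^-6 - A^-2 + A^2 - A^6; 12 crossings at w = -6): V = -q^-6 + q^-5 - q^-4 + 2q^-3 - q^-2 + q^-1
key observation: 2 values of V(q) split the 2 diagrams


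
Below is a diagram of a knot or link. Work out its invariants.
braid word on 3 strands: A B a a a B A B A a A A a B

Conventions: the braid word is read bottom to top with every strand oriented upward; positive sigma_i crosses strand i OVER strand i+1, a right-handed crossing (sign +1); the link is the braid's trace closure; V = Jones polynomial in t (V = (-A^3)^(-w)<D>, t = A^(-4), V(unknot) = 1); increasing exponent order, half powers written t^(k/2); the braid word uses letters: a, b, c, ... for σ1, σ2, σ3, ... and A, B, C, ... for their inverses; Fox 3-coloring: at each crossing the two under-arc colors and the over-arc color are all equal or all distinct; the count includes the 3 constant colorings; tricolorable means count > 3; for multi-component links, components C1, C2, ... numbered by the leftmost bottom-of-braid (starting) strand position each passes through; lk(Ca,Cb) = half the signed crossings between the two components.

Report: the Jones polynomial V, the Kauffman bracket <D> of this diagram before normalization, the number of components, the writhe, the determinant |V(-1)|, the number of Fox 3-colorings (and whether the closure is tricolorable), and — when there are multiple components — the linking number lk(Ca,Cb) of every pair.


Jones polynomial: V(t) = -t^-6 + t^-5 - t^-4 + 2t^-3 - t^-2 + t^-1
<D> = A^-8 - A^-4 + 2 - A^4 + A^8 - A^12; writhe -4
components 1, writhe -4 (14 crossings)
3-colorings: 3 of 3^14, det 7 — not tricolorable
note: w = -4 shifts under R1 moves; the (-A^3)^(4) factor cancels that in V


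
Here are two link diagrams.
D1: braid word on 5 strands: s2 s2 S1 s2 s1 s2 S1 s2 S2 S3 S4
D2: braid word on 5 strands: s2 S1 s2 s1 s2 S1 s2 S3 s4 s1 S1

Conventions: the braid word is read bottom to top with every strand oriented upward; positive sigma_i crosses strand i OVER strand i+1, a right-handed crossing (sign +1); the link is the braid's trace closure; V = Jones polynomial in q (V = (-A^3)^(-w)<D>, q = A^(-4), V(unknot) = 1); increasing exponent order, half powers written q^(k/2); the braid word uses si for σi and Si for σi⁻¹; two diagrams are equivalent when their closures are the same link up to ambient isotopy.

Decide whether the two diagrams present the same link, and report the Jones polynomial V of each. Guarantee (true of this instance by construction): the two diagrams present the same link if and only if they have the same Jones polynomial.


equivalent: yes
D1 (bracket -A^-15 + A^-7 + A^-3 + A; 11 crossings at w = +1): V = -q^(1/2) - q^(3/2) - q^(5/2) + q^(9/2)
D2 (bracket -A^-9 + A^-1 + A^3 + A^7; 11 crossings at w = +3): V = -q^(1/2) - q^(3/2) - q^(5/2) + q^(9/2)
key observation: one V(q) for all 2 diagrams — one class (guaranteed)


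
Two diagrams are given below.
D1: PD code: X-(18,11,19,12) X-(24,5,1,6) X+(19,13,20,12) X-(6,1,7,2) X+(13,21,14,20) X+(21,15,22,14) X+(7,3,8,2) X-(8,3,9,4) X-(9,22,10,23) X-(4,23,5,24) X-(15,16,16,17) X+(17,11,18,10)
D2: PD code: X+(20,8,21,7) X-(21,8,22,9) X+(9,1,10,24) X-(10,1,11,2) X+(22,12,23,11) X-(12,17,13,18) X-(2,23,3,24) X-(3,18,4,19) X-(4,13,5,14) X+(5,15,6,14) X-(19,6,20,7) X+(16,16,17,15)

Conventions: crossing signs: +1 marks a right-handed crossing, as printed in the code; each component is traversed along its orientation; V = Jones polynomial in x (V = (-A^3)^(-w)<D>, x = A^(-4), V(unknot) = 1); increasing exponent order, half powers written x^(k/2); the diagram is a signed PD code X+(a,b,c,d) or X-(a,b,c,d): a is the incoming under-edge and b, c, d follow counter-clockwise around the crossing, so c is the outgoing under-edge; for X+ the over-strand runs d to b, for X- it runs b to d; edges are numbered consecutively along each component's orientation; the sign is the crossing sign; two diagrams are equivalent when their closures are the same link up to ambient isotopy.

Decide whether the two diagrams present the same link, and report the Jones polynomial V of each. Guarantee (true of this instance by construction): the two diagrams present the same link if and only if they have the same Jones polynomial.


equivalent: no
D1 (bracket -A^-18 + A^-14 - A^-10 + 3A^-6 - A^-2 + A^2 - A^6; 12 crossings at w = -2): V = -x^-3 + x^-2 - x^-1 + 3 - x + x^2 - x^3
V(D2) = 1  [12 crossings, <D> = A^-6, w = -2]
observation: 2 classes among 2 diagrams; unequal V(x) rules out equality


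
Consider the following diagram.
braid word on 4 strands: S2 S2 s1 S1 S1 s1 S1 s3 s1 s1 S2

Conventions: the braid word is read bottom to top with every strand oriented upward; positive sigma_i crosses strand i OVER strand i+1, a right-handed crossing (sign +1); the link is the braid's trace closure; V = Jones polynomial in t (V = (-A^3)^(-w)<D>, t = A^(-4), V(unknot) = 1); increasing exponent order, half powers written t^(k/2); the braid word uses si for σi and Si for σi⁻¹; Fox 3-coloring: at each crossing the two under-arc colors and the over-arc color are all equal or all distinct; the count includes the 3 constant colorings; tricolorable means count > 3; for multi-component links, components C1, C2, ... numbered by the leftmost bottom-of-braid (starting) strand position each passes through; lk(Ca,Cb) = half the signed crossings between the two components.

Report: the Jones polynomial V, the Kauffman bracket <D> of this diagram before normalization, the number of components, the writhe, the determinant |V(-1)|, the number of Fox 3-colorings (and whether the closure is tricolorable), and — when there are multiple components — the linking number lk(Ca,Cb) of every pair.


V(t) = -t^-4 + t^-3 + t^-1
bracket: -A - A^9 + A^13, w = -1
1 component, writhe -1, over 11 crossings
det 3, colorings 9 of 3^11 — tricolorable
observation: inverse pairs cancel, leaving σ2⁻¹ σ2⁻¹ σ1⁻¹ σ3 σ1 σ1 σ2⁻¹


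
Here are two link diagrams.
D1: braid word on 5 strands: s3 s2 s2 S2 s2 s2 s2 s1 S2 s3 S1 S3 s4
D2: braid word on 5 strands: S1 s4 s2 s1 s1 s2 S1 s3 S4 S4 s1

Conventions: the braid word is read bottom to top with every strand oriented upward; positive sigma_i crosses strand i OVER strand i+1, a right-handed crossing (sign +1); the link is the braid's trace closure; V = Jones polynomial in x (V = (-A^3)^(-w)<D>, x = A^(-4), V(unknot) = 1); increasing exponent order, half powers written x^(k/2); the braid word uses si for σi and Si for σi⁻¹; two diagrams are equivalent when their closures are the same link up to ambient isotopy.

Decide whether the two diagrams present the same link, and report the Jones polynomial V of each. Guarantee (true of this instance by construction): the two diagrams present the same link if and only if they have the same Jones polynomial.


equivalent: no
V(D1) = -x^(3/2) - x^(7/2) + x^(9/2) - x^(11/2)  (w +5, c 13, <D> = A^-7 - A^-3 + A + A^9)
D2 (bracket A^-9 + A^-1 - A^3 + A^7; 11 crossings at w = +3): V = -x^(1/2) + x^(3/2) - x^(5/2) - x^(9/2)
why: V(x) takes 2 values over 2 diagrams, fixing the grouping


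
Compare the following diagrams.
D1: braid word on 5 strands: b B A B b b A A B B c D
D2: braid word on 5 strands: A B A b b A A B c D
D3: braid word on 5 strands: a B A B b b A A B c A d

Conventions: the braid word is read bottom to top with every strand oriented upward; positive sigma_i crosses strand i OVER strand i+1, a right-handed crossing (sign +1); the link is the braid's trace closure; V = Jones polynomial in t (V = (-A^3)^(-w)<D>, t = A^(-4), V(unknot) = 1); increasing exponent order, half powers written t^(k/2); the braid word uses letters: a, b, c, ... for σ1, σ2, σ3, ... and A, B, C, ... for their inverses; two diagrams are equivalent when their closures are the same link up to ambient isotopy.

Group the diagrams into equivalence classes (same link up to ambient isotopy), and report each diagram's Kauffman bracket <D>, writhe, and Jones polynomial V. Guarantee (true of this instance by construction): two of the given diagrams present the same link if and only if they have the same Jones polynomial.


grouping into links: {D1, D2, D3}
V(D1) = -t^-6 + t^-5 - t^-4 + 2t^-3 - t^-2 + t^-1  (w -4, c 12, <D> = A^-8 - A^-4 + 2 - A^4 + A^8 - A^12)
V(D2) = -t^-6 + t^-5 - t^-4 + 2t^-3 - t^-2 + t^-1  [10 crossings, <D> = A^-8 - A^-4 + 2 - A^4 + A^8 - A^12, w = -4]
V(D3) = -t^-6 + t^-5 - t^-4 + 2t^-3 - t^-2 + t^-1  (w -2, c 12, <D> = A^-2 - A^2 + 2A^6 - A^10 + A^14 - A^18)
key observation: all 3 diagrams share one V(t), hence one class


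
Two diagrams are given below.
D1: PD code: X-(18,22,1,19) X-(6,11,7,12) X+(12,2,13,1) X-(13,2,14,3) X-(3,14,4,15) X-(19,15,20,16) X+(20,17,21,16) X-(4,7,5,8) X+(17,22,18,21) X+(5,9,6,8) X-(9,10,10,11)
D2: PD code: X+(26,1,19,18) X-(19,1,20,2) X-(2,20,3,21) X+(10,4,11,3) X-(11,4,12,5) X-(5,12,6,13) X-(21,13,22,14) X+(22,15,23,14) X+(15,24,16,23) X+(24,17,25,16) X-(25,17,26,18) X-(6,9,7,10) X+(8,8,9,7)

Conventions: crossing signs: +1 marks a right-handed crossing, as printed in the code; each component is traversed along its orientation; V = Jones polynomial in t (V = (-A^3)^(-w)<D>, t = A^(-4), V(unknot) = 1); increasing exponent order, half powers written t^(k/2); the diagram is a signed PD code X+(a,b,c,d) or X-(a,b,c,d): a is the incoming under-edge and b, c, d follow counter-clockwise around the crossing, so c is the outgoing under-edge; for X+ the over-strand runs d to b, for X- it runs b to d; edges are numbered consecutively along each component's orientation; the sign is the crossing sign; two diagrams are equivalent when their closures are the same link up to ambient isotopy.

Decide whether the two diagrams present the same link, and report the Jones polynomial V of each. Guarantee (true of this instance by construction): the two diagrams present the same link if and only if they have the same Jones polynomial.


same link: yes
V(D1) = -t^(-1/2) - t^(1/2)  [11 crossings, <D> = A^-11 + A^-7, w = -3]
V(D2) = -t^(-1/2) - t^(1/2)  (w -1, c 13, <D> = A^-5 + A^-1)
note: all 2 diagrams share one V(t), hence one class


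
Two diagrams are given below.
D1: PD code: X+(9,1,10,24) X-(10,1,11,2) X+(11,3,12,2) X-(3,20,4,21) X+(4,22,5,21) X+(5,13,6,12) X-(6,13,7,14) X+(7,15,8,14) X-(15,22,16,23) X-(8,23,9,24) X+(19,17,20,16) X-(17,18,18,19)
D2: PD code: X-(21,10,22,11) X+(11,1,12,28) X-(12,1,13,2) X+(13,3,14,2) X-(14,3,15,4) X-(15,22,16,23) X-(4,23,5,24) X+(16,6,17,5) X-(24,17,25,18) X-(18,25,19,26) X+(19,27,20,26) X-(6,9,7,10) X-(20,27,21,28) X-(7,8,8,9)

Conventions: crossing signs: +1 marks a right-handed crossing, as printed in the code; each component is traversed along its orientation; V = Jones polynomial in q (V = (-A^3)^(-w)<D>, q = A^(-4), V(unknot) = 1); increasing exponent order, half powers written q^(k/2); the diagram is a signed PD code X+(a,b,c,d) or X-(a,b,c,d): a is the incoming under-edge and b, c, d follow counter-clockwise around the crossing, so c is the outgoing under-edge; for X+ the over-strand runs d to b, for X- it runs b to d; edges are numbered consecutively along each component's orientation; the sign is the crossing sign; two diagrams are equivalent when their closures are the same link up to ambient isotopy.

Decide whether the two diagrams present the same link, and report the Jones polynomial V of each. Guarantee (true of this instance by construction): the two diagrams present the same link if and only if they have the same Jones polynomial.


same link: no
V(D1) = 1  [12 crossings, <D> = 1, w = 0]
D2 (bracket A^-14 - A^-10 + 2A^-6 - A^-2 + A^2 - A^6; 14 crossings at w = -6): V = -q^-6 + q^-5 - q^-4 + 2q^-3 - q^-2 + q^-1
note: 2 classes among 2 diagrams; unequal V(q) rules out equality


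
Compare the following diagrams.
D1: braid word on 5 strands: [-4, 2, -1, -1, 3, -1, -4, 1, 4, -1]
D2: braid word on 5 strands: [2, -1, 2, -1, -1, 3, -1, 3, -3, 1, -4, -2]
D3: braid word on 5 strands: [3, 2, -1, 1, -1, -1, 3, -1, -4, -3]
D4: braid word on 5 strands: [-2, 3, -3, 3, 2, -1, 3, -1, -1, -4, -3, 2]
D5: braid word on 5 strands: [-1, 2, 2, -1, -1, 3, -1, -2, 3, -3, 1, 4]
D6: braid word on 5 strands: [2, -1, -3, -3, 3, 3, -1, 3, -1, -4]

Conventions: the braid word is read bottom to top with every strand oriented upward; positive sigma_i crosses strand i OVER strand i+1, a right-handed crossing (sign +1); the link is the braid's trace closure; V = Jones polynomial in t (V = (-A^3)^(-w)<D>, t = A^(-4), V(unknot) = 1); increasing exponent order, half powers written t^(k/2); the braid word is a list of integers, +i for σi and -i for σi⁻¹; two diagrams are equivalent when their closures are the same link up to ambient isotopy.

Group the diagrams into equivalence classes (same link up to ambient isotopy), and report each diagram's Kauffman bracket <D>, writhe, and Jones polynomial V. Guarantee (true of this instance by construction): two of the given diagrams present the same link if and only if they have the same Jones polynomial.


grouping into links: {D1, D2, D3, D4, D5, D6}
V(D1) = -t^-4 + t^-3 + t^-1  (w -2, c 10, <D> = A^-2 + A^6 - A^10)
D2 (bracket A^-2 + A^6 - A^10; 12 crossings at w = -2): V = -t^-4 + t^-3 + t^-1
V(D3) = -t^-4 + t^-3 + t^-1  [10 crossings, <D> = A^-2 + A^6 - A^10, w = -2]
D4 (bracket A^-2 + A^6 - A^10; 12 crossings at w = -2): V = -t^-4 + t^-3 + t^-1
V(D5) = -t^-4 + t^-3 + t^-1  [12 crossings, <D> = A^4 + A^12 - A^16, w = 0]
D6 (bracket A^-2 + A^6 - A^10; 10 crossings at w = -2): V = -t^-4 + t^-3 + t^-1
why: one V(t) for all 6 diagrams — one class (guaranteed)


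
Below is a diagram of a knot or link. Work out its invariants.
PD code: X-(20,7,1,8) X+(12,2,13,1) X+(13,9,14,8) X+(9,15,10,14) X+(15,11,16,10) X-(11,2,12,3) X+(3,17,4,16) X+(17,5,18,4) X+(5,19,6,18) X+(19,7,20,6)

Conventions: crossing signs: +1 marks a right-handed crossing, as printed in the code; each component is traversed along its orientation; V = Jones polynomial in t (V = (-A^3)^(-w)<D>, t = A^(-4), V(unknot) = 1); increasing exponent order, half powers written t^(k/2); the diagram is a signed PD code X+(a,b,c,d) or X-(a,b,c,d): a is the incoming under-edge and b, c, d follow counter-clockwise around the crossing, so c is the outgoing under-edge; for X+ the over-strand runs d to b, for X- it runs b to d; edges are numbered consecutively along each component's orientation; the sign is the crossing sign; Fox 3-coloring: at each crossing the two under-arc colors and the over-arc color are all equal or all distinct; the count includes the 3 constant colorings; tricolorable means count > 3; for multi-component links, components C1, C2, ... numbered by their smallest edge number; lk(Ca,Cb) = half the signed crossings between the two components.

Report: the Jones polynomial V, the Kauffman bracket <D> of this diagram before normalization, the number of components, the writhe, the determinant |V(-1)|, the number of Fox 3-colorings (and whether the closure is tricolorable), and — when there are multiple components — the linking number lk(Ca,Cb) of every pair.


V(t) = t^2 + 2t^4 - 2t^5 + t^6 - 2t^7 + t^8
bracket: A^-14 - 2A^-10 + A^-6 - 2A^-2 + 2A^2 + A^10, w = +6
1 component, writhe +6, over 10 crossings
det 9, colorings 27 of 3^10 — tricolorable
observation: w = +6 shifts under R1 moves; the (-A^3)^(-6) factor cancels that in V


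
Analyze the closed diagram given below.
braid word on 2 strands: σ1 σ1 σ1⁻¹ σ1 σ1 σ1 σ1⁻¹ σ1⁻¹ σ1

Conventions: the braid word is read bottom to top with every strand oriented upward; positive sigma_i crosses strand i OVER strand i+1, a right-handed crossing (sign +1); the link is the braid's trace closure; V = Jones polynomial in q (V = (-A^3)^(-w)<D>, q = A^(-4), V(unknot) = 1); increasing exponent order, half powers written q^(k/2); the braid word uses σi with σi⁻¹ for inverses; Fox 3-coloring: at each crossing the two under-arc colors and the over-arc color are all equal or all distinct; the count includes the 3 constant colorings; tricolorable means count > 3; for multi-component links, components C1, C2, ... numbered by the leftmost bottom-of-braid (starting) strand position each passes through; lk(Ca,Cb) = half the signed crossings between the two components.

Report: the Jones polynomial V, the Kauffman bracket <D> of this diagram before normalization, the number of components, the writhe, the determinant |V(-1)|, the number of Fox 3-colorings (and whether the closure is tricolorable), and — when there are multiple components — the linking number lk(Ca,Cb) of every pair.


Jones polynomial: V(q) = q + q^3 - q^4
<D> = A^-7 - A^-3 - A^5; writhe +3
components 1, writhe +3 (9 crossings)
3-colorings: 9 of 3^9, det 3 — tricolorable
note: w = +3 (over 9 crossings) is diagram-only; (-A^3)^(-3) removes it from V


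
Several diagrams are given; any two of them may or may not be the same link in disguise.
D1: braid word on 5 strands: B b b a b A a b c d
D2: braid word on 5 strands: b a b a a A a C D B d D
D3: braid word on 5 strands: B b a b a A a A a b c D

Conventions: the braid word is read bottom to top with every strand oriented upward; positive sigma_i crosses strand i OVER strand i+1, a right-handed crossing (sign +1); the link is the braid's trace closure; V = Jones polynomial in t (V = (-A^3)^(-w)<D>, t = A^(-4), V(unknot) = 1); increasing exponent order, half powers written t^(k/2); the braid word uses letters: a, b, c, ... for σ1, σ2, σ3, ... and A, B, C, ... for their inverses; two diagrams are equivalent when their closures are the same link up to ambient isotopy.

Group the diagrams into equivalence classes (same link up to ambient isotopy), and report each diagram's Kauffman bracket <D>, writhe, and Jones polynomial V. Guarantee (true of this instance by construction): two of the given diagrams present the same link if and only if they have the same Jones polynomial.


equivalence classes: {D1, D2, D3}
D1 (bracket -A^2 + A^6 + A^14; 10 crossings at w = +6): V = t + t^3 - t^4
V(D2) = t + t^3 - t^4  (w +2, c 12, <D> = -A^-10 + A^-6 + A^2)
D3 (bracket -A^-4 + 1 + A^8; 12 crossings at w = +4): V = t + t^3 - t^4
key observation: all 3 diagrams share one V(t), hence one class


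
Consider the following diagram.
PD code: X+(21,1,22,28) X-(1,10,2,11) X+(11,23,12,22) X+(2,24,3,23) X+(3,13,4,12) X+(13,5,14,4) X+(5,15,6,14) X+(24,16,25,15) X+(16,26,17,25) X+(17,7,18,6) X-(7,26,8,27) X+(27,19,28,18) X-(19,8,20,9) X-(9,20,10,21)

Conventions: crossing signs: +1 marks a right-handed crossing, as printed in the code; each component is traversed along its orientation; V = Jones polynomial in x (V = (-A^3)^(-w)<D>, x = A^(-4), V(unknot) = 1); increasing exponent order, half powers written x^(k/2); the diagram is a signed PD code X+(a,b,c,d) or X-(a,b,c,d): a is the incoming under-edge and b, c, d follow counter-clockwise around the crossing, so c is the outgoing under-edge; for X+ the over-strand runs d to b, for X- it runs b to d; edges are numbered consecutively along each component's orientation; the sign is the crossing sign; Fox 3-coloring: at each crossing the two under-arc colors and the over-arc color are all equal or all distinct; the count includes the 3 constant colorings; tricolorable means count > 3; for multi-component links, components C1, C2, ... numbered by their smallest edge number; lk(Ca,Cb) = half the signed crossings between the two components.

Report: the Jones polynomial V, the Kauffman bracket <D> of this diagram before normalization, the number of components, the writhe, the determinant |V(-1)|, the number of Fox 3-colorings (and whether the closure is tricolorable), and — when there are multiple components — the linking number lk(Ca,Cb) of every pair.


V = x^2 + 2x^4 - 2x^5 + x^6 - 2x^7 + x^8
<D> = A^-14 - 2A^-10 + A^-6 - 2A^-2 + 2A^2 + A^10 (w = +6)
1 component over 14 crossings, w = +6
27 Fox colorings among 3^14, |V(-1)| = 9: tricolorable
why: |V(-1)| = 9: so tricolorable, since 3 divides 9


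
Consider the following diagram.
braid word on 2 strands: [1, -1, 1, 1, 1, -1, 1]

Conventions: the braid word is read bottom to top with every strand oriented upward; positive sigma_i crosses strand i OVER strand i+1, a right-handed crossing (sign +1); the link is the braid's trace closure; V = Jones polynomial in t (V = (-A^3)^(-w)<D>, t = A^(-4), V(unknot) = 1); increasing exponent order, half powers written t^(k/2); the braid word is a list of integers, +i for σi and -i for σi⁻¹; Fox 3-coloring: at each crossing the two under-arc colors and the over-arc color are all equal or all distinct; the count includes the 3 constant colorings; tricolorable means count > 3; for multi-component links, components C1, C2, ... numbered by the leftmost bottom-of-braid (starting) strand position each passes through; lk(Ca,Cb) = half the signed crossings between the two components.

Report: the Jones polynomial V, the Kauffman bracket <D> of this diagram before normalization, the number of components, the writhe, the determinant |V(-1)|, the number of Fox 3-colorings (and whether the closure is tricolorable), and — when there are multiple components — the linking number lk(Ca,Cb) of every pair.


V = t + t^3 - t^4
<D> = A^-7 - A^-3 - A^5 (w = +3)
1 component over 7 crossings, w = +3
9 Fox colorings among 3^7, |V(-1)| = 3: tricolorable
why: one generator, power 3: the (2,3) torus pattern


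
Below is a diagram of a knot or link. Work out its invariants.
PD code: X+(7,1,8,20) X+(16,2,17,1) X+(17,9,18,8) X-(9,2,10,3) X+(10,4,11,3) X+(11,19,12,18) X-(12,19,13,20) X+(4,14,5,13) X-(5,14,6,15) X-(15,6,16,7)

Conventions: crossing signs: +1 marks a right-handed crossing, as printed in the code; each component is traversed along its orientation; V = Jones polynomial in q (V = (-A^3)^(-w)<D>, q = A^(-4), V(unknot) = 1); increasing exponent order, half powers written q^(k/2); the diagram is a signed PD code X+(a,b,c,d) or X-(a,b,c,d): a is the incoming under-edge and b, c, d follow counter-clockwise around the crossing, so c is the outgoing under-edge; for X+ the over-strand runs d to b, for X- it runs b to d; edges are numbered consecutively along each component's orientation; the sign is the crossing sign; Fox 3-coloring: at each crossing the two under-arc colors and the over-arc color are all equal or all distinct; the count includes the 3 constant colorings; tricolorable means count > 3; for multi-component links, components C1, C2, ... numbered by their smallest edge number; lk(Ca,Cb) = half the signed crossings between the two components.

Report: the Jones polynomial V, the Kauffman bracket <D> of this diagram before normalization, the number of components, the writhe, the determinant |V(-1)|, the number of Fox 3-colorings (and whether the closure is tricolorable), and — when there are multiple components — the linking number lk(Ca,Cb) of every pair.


V(q) = 1
bracket: A^6, w = +2
1 component, writhe +2, over 10 crossings
det 1, colorings 3 of 3^10 — not tricolorable
observation: det 1 = |V(-1)|; not divisible by 3, so not tricolorable


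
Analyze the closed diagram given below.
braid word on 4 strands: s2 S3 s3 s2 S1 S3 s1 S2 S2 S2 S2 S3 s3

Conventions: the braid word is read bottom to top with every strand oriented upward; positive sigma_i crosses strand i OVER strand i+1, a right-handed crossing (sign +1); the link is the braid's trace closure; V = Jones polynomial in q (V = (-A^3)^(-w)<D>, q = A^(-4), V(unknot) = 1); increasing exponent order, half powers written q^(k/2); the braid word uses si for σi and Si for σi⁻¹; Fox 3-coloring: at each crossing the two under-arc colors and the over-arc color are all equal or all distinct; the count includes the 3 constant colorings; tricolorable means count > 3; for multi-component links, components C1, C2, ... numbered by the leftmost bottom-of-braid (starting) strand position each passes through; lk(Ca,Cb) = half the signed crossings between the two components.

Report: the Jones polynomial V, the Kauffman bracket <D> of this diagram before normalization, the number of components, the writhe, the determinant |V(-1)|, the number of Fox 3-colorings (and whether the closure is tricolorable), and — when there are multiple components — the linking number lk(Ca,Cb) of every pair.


V(q) = q^-3 + q^-2 + q^-1 + 1
bracket: -A^-9 - A^-5 - A^-1 - A^3, w = -3
3 components, writhe -3, over 13 crossings
lk(C1,C2) = 0
linking number lk(C1,C3) = 0
lk(C2,C3): -1
det 0, colorings 9 of 3^13 — tricolorable
observation: summing lk over 3 pairs gives -1


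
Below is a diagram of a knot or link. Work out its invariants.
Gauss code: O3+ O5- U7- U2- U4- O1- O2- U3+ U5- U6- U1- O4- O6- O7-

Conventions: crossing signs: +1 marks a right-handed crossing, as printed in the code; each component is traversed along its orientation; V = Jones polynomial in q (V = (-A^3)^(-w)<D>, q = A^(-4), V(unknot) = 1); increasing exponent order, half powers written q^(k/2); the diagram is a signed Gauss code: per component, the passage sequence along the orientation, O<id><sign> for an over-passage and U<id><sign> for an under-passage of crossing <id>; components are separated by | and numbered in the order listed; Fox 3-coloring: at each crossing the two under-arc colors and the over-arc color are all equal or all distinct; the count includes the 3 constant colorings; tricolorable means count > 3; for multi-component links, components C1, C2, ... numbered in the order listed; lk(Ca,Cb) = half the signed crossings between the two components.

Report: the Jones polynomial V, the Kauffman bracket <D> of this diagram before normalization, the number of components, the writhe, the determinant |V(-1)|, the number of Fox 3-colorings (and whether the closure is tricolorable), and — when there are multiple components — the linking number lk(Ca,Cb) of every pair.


V = -q^-4 + q^-3 + q^-1
<D> = -A^-11 - A^-3 + A (w = -5)
1 component over 7 crossings, w = -5
9 Fox colorings among 3^7, |V(-1)| = 3: tricolorable
why: the span of V is 3, forcing >= 3 crossings in any diagram
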